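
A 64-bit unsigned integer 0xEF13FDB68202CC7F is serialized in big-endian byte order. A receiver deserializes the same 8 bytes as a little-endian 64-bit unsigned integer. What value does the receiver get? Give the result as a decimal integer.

9208738098504864751

Stored big-endian, the bytes at ascending addresses are EF 13 FD B6 82 02 CC 7F.
Read back as little-endian, the first byte is least significant, giving 0x7FCC0282B6FD13EF.
0x7FCC0282B6FD13EF = 9208738098504864751.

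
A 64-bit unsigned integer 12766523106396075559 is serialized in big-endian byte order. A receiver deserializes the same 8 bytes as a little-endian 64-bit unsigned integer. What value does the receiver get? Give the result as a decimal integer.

2879644133634157489

12766523106396075559 in 64-bit hexadecimal is 0xB12BCD20158DF627.
Stored big-endian, the bytes at ascending addresses are B1 2B CD 20 15 8D F6 27.
Read back as little-endian, the first byte is least significant, giving 0x27F68D1520CD2BB1.
0x27F68D1520CD2BB1 = 2879644133634157489.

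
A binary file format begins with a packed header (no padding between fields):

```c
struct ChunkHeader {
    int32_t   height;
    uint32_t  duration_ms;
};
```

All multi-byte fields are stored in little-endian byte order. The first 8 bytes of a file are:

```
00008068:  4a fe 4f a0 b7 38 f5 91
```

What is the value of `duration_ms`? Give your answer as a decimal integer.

2448767159

`duration_ms` follows `height` (4 bytes), so it starts at byte offset 4 and occupies 4 bytes.
Bytes at offsets 4..7: B7 38 F5 91.
In little-endian order the low byte comes first in memory.
Reassemble most-significant byte first: 91 F5 38 B7 → 0x91F538B7.
0x91F538B7 = 2448767159.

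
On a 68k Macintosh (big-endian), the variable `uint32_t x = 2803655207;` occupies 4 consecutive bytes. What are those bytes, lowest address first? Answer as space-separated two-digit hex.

A7 1C 62 27

2803655207 in hexadecimal, padded to 32 bits, is 0xA71C6227.
Split into bytes (most-significant first): A7 1C 62 27.
Big-endian stores the most-significant byte at the lowest address.
So the memory order matches the most-significant-first order: A7 1C 62 27.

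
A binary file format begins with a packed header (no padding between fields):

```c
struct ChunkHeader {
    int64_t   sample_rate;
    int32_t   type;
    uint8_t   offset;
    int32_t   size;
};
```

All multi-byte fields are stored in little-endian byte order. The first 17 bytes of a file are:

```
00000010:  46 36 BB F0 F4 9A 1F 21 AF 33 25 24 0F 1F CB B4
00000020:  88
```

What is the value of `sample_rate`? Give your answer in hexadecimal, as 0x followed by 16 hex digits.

`sample_rate` is the first field, at byte offset 0, occupying 8 bytes.
Bytes at offsets 0..7: 46 36 BB F0 F4 9A 1F 21.
Little-endian stores the least-significant byte at the lowest address.
Reassemble most-significant byte first: 21 1F 9A F4 F0 BB 36 46 → 0x211F9AF4F0BB3646.

0x211F9AF4F0BB3646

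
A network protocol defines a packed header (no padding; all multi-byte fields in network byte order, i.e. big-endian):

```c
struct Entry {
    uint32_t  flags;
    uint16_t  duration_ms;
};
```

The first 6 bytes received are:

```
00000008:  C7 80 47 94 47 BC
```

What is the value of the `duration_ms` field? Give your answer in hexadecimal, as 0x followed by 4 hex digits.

0x47BC

`duration_ms` follows `flags` (4 bytes), so it starts at byte offset 4 and occupies 2 bytes.
Bytes at offsets 4..5: 47 BC.
Big-endian stores the most-significant byte at the lowest address.
The bytes are already most-significant first: 0x47BC.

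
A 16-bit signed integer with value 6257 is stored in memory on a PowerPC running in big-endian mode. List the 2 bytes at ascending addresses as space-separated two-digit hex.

6257 in hexadecimal, padded to 16 bits, is 0x1871.
Split into bytes (most-significant first): 18 71.
Big-endian stores the most-significant byte at the lowest address.
So the memory order matches the most-significant-first order: 18 71.

18 71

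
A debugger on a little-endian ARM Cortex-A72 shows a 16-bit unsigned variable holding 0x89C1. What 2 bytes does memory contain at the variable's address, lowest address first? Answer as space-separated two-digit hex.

C1 89

Split into bytes (most-significant first): 89 C1.
Little-endian stores the least-significant byte at the lowest address.
So at ascending addresses the bytes are C1 89.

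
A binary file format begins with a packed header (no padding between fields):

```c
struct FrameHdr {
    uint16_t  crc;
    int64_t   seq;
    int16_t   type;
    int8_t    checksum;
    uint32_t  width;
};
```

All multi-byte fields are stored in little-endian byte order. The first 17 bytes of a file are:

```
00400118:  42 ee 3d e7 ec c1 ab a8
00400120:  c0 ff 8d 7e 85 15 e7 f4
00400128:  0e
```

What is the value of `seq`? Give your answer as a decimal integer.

-17828942863079619

`seq` follows `crc` (2 bytes), so it starts at byte offset 2 and occupies 8 bytes.
Bytes at offsets 2..9: 3D E7 EC C1 AB A8 C0 FF.
In little-endian order the low byte comes first in memory.
Reassemble most-significant byte first: FF C0 A8 AB C1 EC E7 3D → 0xFFC0A8ABC1ECE73D.
Top bit is set, so as a signed 64-bit value this is 0xFFC0A8ABC1ECE73D − 2^64 = -17828942863079619.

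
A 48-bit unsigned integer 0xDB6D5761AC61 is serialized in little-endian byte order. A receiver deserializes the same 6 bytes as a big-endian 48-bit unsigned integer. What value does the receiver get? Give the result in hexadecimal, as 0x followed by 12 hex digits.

Stored little-endian, the bytes at ascending addresses are 61 AC 61 57 6D DB.
Read back as big-endian, the last byte is least significant, giving 0x61AC61576DDB.

0x61AC61576DDB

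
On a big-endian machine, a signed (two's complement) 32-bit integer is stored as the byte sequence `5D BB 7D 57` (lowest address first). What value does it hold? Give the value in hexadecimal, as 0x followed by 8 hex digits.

0x5DBB7D57

Big-endian: lowest address holds the most-significant byte.
The bytes are already most-significant first: 0x5DBB7D57.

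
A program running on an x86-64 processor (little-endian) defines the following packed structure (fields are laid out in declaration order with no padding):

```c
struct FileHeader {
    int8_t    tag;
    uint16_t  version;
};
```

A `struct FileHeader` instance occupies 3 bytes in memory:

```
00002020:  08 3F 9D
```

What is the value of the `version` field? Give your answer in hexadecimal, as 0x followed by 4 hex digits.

0x9D3F

`version` follows `tag` (1 byte), so it starts at byte offset 1 and occupies 2 bytes.
Bytes at offsets 1..2: 3F 9D.
Little-endian stores the least-significant byte at the lowest address.
Reassemble most-significant byte first: 9D 3F → 0x9D3F.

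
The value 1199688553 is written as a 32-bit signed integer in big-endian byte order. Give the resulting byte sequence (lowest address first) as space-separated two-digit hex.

47 81 CB 69

1199688553 in hexadecimal, padded to 32 bits, is 0x4781CB69.
Split into bytes (most-significant first): 47 81 CB 69.
Big-endian: lowest address holds the most-significant byte.
So the memory order matches the most-significant-first order: 47 81 CB 69.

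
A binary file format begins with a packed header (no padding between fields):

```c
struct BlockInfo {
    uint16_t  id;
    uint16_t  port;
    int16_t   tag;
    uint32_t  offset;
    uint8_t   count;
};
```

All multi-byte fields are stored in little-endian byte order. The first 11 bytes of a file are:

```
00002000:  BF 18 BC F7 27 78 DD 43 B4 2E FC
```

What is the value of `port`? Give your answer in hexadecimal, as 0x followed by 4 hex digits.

`port` follows `id` (2 bytes), so it starts at byte offset 2 and occupies 2 bytes.
Bytes at offsets 2..3: BC F7.
Little-endian: lowest address holds the least-significant byte.
Reassemble most-significant byte first: F7 BC → 0xF7BC.

0xF7BC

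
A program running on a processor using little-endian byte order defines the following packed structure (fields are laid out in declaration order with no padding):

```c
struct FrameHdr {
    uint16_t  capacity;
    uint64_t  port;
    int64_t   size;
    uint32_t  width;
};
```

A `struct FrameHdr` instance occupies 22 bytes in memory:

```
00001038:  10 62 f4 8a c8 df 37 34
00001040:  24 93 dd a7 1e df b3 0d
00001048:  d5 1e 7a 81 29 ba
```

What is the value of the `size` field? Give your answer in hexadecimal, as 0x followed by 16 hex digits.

0x1ED50DB3DF1EA7DD

`size` follows `capacity` (2 B), `port` (8 B), so it starts at offset 2 + 8 = 10 and occupies 8 bytes.
Bytes at offsets 10..17: DD A7 1E DF B3 0D D5 1E.
Little-endian: lowest address holds the least-significant byte.
Reassemble most-significant byte first: 1E D5 0D B3 DF 1E A7 DD → 0x1ED50DB3DF1EA7DD.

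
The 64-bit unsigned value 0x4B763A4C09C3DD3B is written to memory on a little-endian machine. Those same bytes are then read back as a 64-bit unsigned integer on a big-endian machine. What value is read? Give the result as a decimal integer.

Stored little-endian, the bytes at ascending addresses are 3B DD C3 09 4C 3A 76 4B.
Read back as big-endian, the last byte is least significant, giving 0x3BDDC3094C3A764B.
0x3BDDC3094C3A764B = 4313818462791824971.

4313818462791824971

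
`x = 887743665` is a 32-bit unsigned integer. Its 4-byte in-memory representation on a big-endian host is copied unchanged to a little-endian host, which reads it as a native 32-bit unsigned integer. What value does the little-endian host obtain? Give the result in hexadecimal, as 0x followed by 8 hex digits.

887743665 in 32-bit hexadecimal is 0x34E9E4B1.
Stored big-endian, the bytes at ascending addresses are 34 E9 E4 B1.
Read back as little-endian, the first byte is least significant, giving 0xB1E4E934.

0xB1E4E934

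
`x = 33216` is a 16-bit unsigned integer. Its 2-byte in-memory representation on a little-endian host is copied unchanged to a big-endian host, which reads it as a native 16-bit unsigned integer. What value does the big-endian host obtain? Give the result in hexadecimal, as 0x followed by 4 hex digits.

33216 in 16-bit hexadecimal is 0x81C0.
Stored little-endian, the bytes at ascending addresses are C0 81.
Read back as big-endian, the last byte is least significant, giving 0xC081.

0xC081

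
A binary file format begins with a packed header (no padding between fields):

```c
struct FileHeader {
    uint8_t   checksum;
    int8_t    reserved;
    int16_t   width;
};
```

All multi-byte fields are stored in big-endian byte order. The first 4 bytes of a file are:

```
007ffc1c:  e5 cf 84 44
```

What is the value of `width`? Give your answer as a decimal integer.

`width` follows `checksum` (1 B), `reserved` (1 B), so it starts at offset 1 + 1 = 2 and occupies 2 bytes.
Bytes at offsets 2..3: 84 44.
Big-endian: lowest address holds the most-significant byte.
The bytes are already most-significant first: 0x8444.
Top bit is set, so as a signed 16-bit value this is 0x8444 − 2^16 = -31676.

-31676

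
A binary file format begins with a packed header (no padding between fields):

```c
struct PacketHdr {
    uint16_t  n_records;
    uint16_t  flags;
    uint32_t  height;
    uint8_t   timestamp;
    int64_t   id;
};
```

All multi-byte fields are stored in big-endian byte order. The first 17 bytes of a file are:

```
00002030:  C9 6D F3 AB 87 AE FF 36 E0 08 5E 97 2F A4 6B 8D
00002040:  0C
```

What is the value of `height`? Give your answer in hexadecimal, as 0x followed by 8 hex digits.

0x87AEFF36

`height` follows `n_records` (2 B), `flags` (2 B), so it starts at offset 2 + 2 = 4 and occupies 4 bytes.
Bytes at offsets 4..7: 87 AE FF 36.
Big-endian: lowest address holds the most-significant byte.
The bytes are already most-significant first: 0x87AEFF36.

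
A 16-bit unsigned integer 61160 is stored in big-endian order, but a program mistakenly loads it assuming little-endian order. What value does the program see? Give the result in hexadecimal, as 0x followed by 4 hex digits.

0xE8EE

61160 in 16-bit hexadecimal is 0xEEE8.
Stored big-endian, the bytes at ascending addresses are EE E8.
Read back as little-endian, the first byte is least significant, giving 0xE8EE.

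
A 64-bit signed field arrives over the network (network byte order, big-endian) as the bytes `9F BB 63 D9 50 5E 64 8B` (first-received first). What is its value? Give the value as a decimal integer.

-6936841016026700661

Big-endian: lowest address holds the most-significant byte.
The bytes are already most-significant first: 0x9FBB63D9505E648B.
Top bit is set, so as a signed 64-bit value this is 0x9FBB63D9505E648B − 2^64 = -6936841016026700661.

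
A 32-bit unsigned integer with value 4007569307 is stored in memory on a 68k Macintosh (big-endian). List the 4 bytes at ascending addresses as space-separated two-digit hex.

EE DE A7 9B

4007569307 in hexadecimal, padded to 32 bits, is 0xEEDEA79B.
Split into bytes (most-significant first): EE DE A7 9B.
Big-endian: lowest address holds the most-significant byte.
So the memory order matches the most-significant-first order: EE DE A7 9B.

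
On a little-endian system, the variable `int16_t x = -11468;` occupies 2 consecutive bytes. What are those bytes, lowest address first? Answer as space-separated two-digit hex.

Two's complement of -11468 in 16 bits: 11468 = 0x2CCC; invert → 0xD333; add 1 → 0xD334.
Split into bytes (most-significant first): D3 34.
Little-endian: lowest address holds the least-significant byte.
So at ascending addresses the bytes are 34 D3.

34 D3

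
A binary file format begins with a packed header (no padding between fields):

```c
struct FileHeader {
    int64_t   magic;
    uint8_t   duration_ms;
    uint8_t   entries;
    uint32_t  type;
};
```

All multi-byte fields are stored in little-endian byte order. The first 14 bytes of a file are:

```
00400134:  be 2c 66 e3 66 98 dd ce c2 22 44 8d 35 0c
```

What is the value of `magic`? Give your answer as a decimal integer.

-3540506164374131522

`magic` is the first field, at byte offset 0, occupying 8 bytes.
Bytes at offsets 0..7: BE 2C 66 E3 66 98 DD CE.
Little-endian: lowest address holds the least-significant byte.
Reassemble most-significant byte first: CE DD 98 66 E3 66 2C BE → 0xCEDD9866E3662CBE.
Top bit is set, so as a signed 64-bit value this is 0xCEDD9866E3662CBE − 2^64 = -3540506164374131522.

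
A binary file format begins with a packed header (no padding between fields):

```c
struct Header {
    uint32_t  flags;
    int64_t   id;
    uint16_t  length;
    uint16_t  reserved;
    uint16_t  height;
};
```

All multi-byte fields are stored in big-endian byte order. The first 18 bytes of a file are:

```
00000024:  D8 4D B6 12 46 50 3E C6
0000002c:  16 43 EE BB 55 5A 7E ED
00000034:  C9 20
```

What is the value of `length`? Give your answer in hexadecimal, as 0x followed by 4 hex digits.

0x555A

`length` follows `flags` (4 B), `id` (8 B), so it starts at offset 4 + 8 = 12 and occupies 2 bytes.
Bytes at offsets 12..13: 55 5A.
In big-endian order the high byte comes first in memory.
The bytes are already most-significant first: 0x555A.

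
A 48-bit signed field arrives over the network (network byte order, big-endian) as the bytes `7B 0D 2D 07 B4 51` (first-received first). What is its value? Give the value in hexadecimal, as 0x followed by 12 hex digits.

Big-endian stores the most-significant byte at the lowest address.
The bytes are already most-significant first: 0x7B0D2D07B451.

0x7B0D2D07B451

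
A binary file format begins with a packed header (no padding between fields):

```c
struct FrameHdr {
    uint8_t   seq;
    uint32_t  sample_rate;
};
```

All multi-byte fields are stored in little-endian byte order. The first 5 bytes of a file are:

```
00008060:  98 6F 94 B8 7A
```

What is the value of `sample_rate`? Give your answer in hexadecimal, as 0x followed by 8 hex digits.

`sample_rate` follows `seq` (1 byte), so it starts at byte offset 1 and occupies 4 bytes.
Bytes at offsets 1..4: 6F 94 B8 7A.
Little-endian stores the least-significant byte at the lowest address.
Reassemble most-significant byte first: 7A B8 94 6F → 0x7AB8946F.

0x7AB8946F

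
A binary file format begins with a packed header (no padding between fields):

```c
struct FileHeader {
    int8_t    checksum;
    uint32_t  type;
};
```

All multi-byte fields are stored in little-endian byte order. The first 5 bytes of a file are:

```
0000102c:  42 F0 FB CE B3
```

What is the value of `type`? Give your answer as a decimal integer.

3016686576

`type` follows `checksum` (1 byte), so it starts at byte offset 1 and occupies 4 bytes.
Bytes at offsets 1..4: F0 FB CE B3.
In little-endian order the low byte comes first in memory.
Reassemble most-significant byte first: B3 CE FB F0 → 0xB3CEFBF0.
0xB3CEFBF0 = 3016686576.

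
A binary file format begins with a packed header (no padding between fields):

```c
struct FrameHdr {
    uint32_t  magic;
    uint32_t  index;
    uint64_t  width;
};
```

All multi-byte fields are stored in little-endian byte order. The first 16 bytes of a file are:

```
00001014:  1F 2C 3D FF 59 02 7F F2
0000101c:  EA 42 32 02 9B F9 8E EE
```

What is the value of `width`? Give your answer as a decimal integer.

17189951271871857386

`width` follows `magic` (4 B), `index` (4 B), so it starts at offset 4 + 4 = 8 and occupies 8 bytes.
Bytes at offsets 8..15: EA 42 32 02 9B F9 8E EE.
In little-endian order the low byte comes first in memory.
Reassemble most-significant byte first: EE 8E F9 9B 02 32 42 EA → 0xEE8EF99B023242EA.
0xEE8EF99B023242EA = 17189951271871857386.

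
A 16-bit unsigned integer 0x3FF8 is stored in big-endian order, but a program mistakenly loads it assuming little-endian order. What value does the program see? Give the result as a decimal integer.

Stored big-endian, the bytes at ascending addresses are 3F F8.
Read back as little-endian, the first byte is least significant, giving 0xF83F.
0xF83F = 63551.

63551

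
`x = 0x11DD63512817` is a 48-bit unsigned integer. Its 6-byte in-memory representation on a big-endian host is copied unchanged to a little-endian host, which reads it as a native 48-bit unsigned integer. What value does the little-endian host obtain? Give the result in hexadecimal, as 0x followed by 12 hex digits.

0x17285163DD11

Stored big-endian, the bytes at ascending addresses are 11 DD 63 51 28 17.
Read back as little-endian, the first byte is least significant, giving 0x17285163DD11.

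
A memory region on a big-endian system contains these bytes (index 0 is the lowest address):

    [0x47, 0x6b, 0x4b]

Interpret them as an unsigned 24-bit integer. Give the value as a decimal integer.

Big-endian: lowest address holds the most-significant byte.
The bytes are already most-significant first: 0x476B4B.
0x476B4B = 4680523.

4680523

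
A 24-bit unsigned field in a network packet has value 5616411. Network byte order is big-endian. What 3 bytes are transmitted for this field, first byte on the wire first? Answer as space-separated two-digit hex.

55 B3 1B

5616411 in hexadecimal, padded to 24 bits, is 0x55B31B.
Split into bytes (most-significant first): 55 B3 1B.
Big-endian: lowest address holds the most-significant byte.
So the memory order matches the most-significant-first order: 55 B3 1B.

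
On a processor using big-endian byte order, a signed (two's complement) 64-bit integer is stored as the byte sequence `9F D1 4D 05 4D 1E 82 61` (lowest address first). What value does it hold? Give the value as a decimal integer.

-6930673666382462367

Big-endian stores the most-significant byte at the lowest address.
The bytes are already most-significant first: 0x9FD14D054D1E8261.
Top bit is set, so as a signed 64-bit value this is 0x9FD14D054D1E8261 − 2^64 = -6930673666382462367.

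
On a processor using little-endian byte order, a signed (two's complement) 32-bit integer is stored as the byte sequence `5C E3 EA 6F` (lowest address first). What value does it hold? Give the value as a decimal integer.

Little-endian stores the least-significant byte at the lowest address.
Reassemble most-significant byte first: 6F EA E3 5C → 0x6FEAE35C.
0x6FEAE35C = 1877664604.

1877664604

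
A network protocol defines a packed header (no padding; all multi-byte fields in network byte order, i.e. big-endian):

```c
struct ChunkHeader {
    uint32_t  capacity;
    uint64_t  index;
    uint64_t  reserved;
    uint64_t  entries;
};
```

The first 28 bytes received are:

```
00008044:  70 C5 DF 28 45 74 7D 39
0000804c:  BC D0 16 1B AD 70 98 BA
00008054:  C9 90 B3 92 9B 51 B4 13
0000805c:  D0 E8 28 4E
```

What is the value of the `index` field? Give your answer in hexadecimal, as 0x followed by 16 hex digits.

`index` follows `capacity` (4 bytes), so it starts at byte offset 4 and occupies 8 bytes.
Bytes at offsets 4..11: 45 74 7D 39 BC D0 16 1B.
In big-endian order the high byte comes first in memory.
The bytes are already most-significant first: 0x45747D39BCD0161B.

0x45747D39BCD0161B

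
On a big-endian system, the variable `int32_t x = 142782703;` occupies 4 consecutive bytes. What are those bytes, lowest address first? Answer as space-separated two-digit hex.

142782703 in hexadecimal, padded to 32 bits, is 0x0882B0EF.
Split into bytes (most-significant first): 08 82 B0 EF.
Big-endian stores the most-significant byte at the lowest address.
So the memory order matches the most-significant-first order: 08 82 B0 EF.

08 82 B0 EF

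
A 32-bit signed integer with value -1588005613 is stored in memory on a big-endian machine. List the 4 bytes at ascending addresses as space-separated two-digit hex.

Two's complement of -1588005613 in 32 bits: 1588005613 = 0x5EA70AED; invert → 0xA158F512; add 1 → 0xA158F513.
Split into bytes (most-significant first): A1 58 F5 13.
Big-endian stores the most-significant byte at the lowest address.
So the memory order matches the most-significant-first order: A1 58 F5 13.

A1 58 F5 13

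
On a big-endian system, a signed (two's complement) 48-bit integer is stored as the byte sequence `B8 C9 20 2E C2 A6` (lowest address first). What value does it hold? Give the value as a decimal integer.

Big-endian: lowest address holds the most-significant byte.
The bytes are already most-significant first: 0xB8C9202EC2A6.
Top bit is set, so as a signed 48-bit value this is 0xB8C9202EC2A6 − 2^48 = -78301008837978.

-78301008837978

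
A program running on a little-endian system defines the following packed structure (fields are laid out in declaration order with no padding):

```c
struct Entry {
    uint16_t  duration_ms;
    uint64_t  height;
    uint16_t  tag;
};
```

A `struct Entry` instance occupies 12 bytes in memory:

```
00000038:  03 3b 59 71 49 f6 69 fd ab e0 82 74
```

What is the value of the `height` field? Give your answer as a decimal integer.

`height` follows `duration_ms` (2 bytes), so it starts at byte offset 2 and occupies 8 bytes.
Bytes at offsets 2..9: 59 71 49 F6 69 FD AB E0.
Little-endian stores the least-significant byte at the lowest address.
Reassemble most-significant byte first: E0 AB FD 69 F6 49 71 59 → 0xE0ABFD69F6497159.
0xE0ABFD69F6497159 = 16189311917058781529.

16189311917058781529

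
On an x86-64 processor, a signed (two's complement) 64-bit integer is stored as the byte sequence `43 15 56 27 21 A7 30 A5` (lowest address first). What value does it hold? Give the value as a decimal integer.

Little-endian stores the least-significant byte at the lowest address.
Reassemble most-significant byte first: A5 30 A7 21 27 56 15 43 → 0xA530A72127561543.
Top bit is set, so as a signed 64-bit value this is 0xA530A72127561543 − 2^64 = -6543546497733618365.

-6543546497733618365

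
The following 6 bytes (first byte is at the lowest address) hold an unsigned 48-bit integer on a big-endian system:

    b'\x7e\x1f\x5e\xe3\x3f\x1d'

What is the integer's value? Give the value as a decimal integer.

138673201037085

Big-endian: lowest address holds the most-significant byte.
The bytes are already most-significant first: 0x7E1F5EE33F1D.
0x7E1F5EE33F1D = 138673201037085.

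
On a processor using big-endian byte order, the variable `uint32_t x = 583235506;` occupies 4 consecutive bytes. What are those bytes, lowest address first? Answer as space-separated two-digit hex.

22 C3 77 B2

583235506 in hexadecimal, padded to 32 bits, is 0x22C377B2.
Split into bytes (most-significant first): 22 C3 77 B2.
In big-endian order the high byte comes first in memory.
So the memory order matches the most-significant-first order: 22 C3 77 B2.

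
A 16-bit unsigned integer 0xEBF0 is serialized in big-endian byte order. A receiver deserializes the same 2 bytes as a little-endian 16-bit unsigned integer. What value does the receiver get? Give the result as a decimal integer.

Stored big-endian, the bytes at ascending addresses are EB F0.
Read back as little-endian, the first byte is least significant, giving 0xF0EB.
0xF0EB = 61675.

61675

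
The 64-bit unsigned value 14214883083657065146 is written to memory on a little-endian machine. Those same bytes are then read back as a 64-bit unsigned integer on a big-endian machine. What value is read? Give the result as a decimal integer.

14214883083657065146 in 64-bit hexadecimal is 0xC54568D9D516B2BA.
Stored little-endian, the bytes at ascending addresses are BA B2 16 D5 D9 68 45 C5.
Read back as big-endian, the last byte is least significant, giving 0xBAB216D5D96845C5.
0xBAB216D5D96845C5 = 13452840144640427461.

13452840144640427461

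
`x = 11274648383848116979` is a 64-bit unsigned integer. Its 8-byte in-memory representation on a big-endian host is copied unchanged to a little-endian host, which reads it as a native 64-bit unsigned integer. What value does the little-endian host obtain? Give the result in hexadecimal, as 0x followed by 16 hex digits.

0xF3F2B22EF898779C

11274648383848116979 in 64-bit hexadecimal is 0x9C7798F82EB2F2F3.
Stored big-endian, the bytes at ascending addresses are 9C 77 98 F8 2E B2 F2 F3.
Read back as little-endian, the first byte is least significant, giving 0xF3F2B22EF898779C.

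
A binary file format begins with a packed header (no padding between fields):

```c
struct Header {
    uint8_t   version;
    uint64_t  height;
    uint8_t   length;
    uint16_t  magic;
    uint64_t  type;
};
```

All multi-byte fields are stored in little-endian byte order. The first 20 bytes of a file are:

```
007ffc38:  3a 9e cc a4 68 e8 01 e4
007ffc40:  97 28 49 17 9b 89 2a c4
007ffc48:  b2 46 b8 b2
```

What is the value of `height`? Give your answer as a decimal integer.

`height` follows `version` (1 byte), so it starts at byte offset 1 and occupies 8 bytes.
Bytes at offsets 1..8: 9E CC A4 68 E8 01 E4 97.
In little-endian order the low byte comes first in memory.
Reassemble most-significant byte first: 97 E4 01 E8 68 A4 CC 9E → 0x97E401E868A4CC9E.
0x97E401E868A4CC9E = 10944875092116819102.

10944875092116819102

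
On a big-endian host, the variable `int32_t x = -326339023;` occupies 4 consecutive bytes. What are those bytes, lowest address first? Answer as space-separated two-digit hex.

Two's complement of -326339023 in 32 bits: 326339023 = 0x137389CF; invert → 0xEC8C7630; add 1 → 0xEC8C7631.
Split into bytes (most-significant first): EC 8C 76 31.
Big-endian stores the most-significant byte at the lowest address.
So the memory order matches the most-significant-first order: EC 8C 76 31.

EC 8C 76 31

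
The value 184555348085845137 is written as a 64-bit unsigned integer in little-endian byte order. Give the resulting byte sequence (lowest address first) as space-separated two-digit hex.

91 2C 0E 7C 1C AC 8F 02

184555348085845137 in hexadecimal, padded to 64 bits, is 0x028FAC1C7C0E2C91.
Split into bytes (most-significant first): 02 8F AC 1C 7C 0E 2C 91.
Little-endian stores the least-significant byte at the lowest address.
So at ascending addresses the bytes are 91 2C 0E 7C 1C AC 8F 02.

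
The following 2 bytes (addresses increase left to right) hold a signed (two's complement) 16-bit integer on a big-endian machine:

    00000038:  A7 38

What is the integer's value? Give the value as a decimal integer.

-22728

Big-endian: lowest address holds the most-significant byte.
The bytes are already most-significant first: 0xA738.
Top bit is set, so as a signed 16-bit value this is 0xA738 − 2^16 = -22728.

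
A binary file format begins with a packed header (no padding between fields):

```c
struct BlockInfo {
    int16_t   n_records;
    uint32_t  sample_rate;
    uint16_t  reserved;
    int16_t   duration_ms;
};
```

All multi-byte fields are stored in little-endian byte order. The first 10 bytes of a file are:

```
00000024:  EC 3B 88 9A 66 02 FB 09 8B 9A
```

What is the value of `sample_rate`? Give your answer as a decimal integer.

`sample_rate` follows `n_records` (2 bytes), so it starts at byte offset 2 and occupies 4 bytes.
Bytes at offsets 2..5: 88 9A 66 02.
In little-endian order the low byte comes first in memory.
Reassemble most-significant byte first: 02 66 9A 88 → 0x02669A88.
0x02669A88 = 40278664.

40278664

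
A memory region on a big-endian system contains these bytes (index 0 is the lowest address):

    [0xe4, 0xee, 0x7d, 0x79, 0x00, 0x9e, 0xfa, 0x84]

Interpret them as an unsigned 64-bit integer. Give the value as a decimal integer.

Big-endian stores the most-significant byte at the lowest address.
The bytes are already most-significant first: 0xE4EE7D79009EFA84.
0xE4EE7D79009EFA84 = 16496260443759639172.

16496260443759639172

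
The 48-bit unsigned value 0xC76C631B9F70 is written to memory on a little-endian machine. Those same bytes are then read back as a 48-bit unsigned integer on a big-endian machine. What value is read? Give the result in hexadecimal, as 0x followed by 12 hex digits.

0x709F1B636CC7

Stored little-endian, the bytes at ascending addresses are 70 9F 1B 63 6C C7.
Read back as big-endian, the last byte is least significant, giving 0x709F1B636CC7.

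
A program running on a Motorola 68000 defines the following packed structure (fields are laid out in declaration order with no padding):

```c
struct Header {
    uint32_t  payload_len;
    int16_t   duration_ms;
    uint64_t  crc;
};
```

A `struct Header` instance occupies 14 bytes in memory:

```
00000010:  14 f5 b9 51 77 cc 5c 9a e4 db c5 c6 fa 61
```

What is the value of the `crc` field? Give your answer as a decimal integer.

6672897430469933665

`crc` follows `payload_len` (4 B), `duration_ms` (2 B), so it starts at offset 4 + 2 = 6 and occupies 8 bytes.
Bytes at offsets 6..13: 5C 9A E4 DB C5 C6 FA 61.
Big-endian: lowest address holds the most-significant byte.
The bytes are already most-significant first: 0x5C9AE4DBC5C6FA61.
0x5C9AE4DBC5C6FA61 = 6672897430469933665.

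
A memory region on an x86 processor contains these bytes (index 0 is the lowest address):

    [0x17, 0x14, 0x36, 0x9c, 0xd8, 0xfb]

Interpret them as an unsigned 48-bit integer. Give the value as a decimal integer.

In little-endian order the low byte comes first in memory.
Reassemble most-significant byte first: FB D8 9C 36 14 17 → 0xFBD89C361417.
0xFBD89C361417 = 276907752297495.

276907752297495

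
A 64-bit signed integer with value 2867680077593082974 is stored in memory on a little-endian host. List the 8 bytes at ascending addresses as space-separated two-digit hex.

5E 7C 66 42 D6 0B CC 27

2867680077593082974 in hexadecimal, padded to 64 bits, is 0x27CC0BD642667C5E.
Split into bytes (most-significant first): 27 CC 0B D6 42 66 7C 5E.
Little-endian stores the least-significant byte at the lowest address.
So at ascending addresses the bytes are 5E 7C 66 42 D6 0B CC 27.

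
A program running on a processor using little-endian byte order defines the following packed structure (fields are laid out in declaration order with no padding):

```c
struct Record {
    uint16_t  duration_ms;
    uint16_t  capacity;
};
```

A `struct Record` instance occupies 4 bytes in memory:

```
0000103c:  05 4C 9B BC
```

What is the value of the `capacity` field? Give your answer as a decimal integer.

48283

`capacity` follows `duration_ms` (2 bytes), so it starts at byte offset 2 and occupies 2 bytes.
Bytes at offsets 2..3: 9B BC.
Little-endian: lowest address holds the least-significant byte.
Reassemble most-significant byte first: BC 9B → 0xBC9B.
0xBC9B = 48283.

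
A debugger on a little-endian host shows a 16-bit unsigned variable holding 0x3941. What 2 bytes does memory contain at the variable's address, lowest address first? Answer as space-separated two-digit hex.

41 39

Split into bytes (most-significant first): 39 41.
Little-endian stores the least-significant byte at the lowest address.
So at ascending addresses the bytes are 41 39.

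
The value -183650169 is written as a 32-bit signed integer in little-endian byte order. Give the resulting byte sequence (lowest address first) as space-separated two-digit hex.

Two's complement of -183650169 in 32 bits: 183650169 = 0x0AF24779; invert → 0xF50DB886; add 1 → 0xF50DB887.
Split into bytes (most-significant first): F5 0D B8 87.
Little-endian: lowest address holds the least-significant byte.
So at ascending addresses the bytes are 87 B8 0D F5.

87 B8 0D F5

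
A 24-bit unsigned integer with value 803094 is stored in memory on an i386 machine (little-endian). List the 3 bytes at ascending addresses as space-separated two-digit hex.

16 41 0C

803094 in hexadecimal, padded to 24 bits, is 0x0C4116.
Split into bytes (most-significant first): 0C 41 16.
Little-endian stores the least-significant byte at the lowest address.
So at ascending addresses the bytes are 16 41 0C.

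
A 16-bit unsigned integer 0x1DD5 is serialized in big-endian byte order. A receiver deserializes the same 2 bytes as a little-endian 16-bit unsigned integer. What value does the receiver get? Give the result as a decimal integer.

Stored big-endian, the bytes at ascending addresses are 1D D5.
Read back as little-endian, the first byte is least significant, giving 0xD51D.
0xD51D = 54557.

54557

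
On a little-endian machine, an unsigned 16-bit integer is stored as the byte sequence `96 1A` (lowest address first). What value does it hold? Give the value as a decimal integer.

6806

In little-endian order the low byte comes first in memory.
Reassemble most-significant byte first: 1A 96 → 0x1A96.
0x1A96 = 6806.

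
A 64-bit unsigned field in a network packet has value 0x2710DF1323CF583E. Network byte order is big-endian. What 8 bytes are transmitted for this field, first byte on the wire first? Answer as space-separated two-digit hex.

27 10 DF 13 23 CF 58 3E

Split into bytes (most-significant first): 27 10 DF 13 23 CF 58 3E.
Big-endian stores the most-significant byte at the lowest address.
So the memory order matches the most-significant-first order: 27 10 DF 13 23 CF 58 3E.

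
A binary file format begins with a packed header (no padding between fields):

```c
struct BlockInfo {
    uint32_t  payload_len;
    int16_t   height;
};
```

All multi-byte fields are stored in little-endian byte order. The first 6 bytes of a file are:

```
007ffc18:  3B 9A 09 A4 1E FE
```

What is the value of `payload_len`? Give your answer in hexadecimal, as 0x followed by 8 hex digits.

0xA4099A3B

`payload_len` is the first field, at byte offset 0, occupying 4 bytes.
Bytes at offsets 0..3: 3B 9A 09 A4.
Little-endian: lowest address holds the least-significant byte.
Reassemble most-significant byte first: A4 09 9A 3B → 0xA4099A3B.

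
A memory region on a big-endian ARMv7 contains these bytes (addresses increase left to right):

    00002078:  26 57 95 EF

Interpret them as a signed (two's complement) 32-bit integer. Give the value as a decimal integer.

In big-endian order the high byte comes first in memory.
The bytes are already most-significant first: 0x265795EF.
0x265795EF = 643274223.

643274223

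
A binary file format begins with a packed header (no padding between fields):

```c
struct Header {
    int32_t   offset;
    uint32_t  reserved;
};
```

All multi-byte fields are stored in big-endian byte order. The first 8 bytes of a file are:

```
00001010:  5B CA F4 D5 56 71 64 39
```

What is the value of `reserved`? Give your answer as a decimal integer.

1450271801

`reserved` follows `offset` (4 bytes), so it starts at byte offset 4 and occupies 4 bytes.
Bytes at offsets 4..7: 56 71 64 39.
In big-endian order the high byte comes first in memory.
The bytes are already most-significant first: 0x56716439.
0x56716439 = 1450271801.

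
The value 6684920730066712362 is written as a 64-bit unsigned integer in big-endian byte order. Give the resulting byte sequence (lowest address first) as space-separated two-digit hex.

5C C5 9B FC 5B 45 77 2A

6684920730066712362 in hexadecimal, padded to 64 bits, is 0x5CC59BFC5B45772A.
Split into bytes (most-significant first): 5C C5 9B FC 5B 45 77 2A.
In big-endian order the high byte comes first in memory.
So the memory order matches the most-significant-first order: 5C C5 9B FC 5B 45 77 2A.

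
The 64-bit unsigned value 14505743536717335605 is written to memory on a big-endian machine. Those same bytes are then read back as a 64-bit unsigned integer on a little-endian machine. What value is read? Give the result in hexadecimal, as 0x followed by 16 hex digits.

14505743536717335605 in 64-bit hexadecimal is 0xC94EC0E454F48C35.
Stored big-endian, the bytes at ascending addresses are C9 4E C0 E4 54 F4 8C 35.
Read back as little-endian, the first byte is least significant, giving 0x358CF454E4C04EC9.

0x358CF454E4C04EC9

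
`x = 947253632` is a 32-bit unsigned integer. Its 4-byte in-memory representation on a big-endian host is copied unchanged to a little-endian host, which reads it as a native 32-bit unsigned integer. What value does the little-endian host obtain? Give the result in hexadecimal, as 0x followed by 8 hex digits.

947253632 in 32-bit hexadecimal is 0x3875F180.
Stored big-endian, the bytes at ascending addresses are 38 75 F1 80.
Read back as little-endian, the first byte is least significant, giving 0x80F17538.

0x80F17538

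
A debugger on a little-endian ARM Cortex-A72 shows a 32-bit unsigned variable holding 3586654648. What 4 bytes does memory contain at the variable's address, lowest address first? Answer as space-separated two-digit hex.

3586654648 in hexadecimal, padded to 32 bits, is 0xD5C801B8.
Split into bytes (most-significant first): D5 C8 01 B8.
In little-endian order the low byte comes first in memory.
So at ascending addresses the bytes are B8 01 C8 D5.

B8 01 C8 D5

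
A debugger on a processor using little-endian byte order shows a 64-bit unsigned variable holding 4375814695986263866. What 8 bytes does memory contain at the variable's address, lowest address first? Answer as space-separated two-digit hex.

3A F7 31 2D 48 04 BA 3C

4375814695986263866 in hexadecimal, padded to 64 bits, is 0x3CBA04482D31F73A.
Split into bytes (most-significant first): 3C BA 04 48 2D 31 F7 3A.
In little-endian order the low byte comes first in memory.
So at ascending addresses the bytes are 3A F7 31 2D 48 04 BA 3C.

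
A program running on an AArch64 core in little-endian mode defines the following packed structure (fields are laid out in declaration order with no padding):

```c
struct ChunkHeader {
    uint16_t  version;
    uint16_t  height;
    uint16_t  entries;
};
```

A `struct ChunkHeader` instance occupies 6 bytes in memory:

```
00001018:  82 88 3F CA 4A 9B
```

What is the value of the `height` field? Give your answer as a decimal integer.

51775

`height` follows `version` (2 bytes), so it starts at byte offset 2 and occupies 2 bytes.
Bytes at offsets 2..3: 3F CA.
Little-endian stores the least-significant byte at the lowest address.
Reassemble most-significant byte first: CA 3F → 0xCA3F.
0xCA3F = 51775.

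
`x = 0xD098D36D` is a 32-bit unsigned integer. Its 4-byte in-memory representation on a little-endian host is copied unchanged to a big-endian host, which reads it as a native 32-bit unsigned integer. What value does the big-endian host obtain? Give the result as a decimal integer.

Stored little-endian, the bytes at ascending addresses are 6D D3 98 D0.
Read back as big-endian, the last byte is least significant, giving 0x6DD398D0.
0x6DD398D0 = 1842583760.

1842583760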